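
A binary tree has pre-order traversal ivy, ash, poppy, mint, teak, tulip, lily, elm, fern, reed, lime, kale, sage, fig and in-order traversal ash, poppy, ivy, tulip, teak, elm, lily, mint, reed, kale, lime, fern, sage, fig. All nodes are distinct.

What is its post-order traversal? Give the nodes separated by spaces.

poppy ash tulip elm lily teak kale lime reed fig sage fern mint ivy

The first element of pre-order is the root; it splits in-order into left and right subtrees.
Root ivy: left subtree has 2 nodes {ash, poppy}, right has 11 {tulip, teak, elm, lily, mint, reed, kale, lime, fern, sage, fig}.
  Root ash: left subtree has 0 nodes { }, right has 1 {poppy}.
  Root mint: left subtree has 4 nodes {tulip, teak, elm, lily}, right has 6 {reed, kale, lime, fern, sage, fig}.
    Root teak: left subtree has 1 node {tulip}, right has 2 {elm, lily}.
      Root lily: left subtree has 1 node {elm}, right has 0 { }.
    Root fern: left subtree has 3 nodes {reed, kale, lime}, right has 2 {sage, fig}.
      Root reed: left subtree has 0 nodes { }, right has 2 {kale, lime}.
        Root lime: left subtree has 1 node {kale}, right has 0 { }.
      Root sage: left subtree has 0 nodes { }, right has 1 {fig}.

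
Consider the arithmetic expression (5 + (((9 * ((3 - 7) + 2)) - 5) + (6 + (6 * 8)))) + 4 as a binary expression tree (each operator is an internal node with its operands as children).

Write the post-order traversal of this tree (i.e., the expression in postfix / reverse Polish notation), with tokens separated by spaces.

5 9 3 7 - 2 + * 5 - 6 6 8 * + + + 4 +

Post-order on an expression tree gives postfix notation: for each operator, emit left operand, right operand, then the operator.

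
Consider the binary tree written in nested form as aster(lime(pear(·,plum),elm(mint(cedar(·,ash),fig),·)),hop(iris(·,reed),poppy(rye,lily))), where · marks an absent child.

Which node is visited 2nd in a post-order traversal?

pear

Post-order visits the left subtree, then the right subtree, then the node.
At aster: go left to lime.
  At lime: go left to pear.
    At pear: no left child.
    At pear: go right to plum.
      plum is a leaf — visit plum.
    Visit pear.
  At lime: go right to elm.
    At elm: go left to mint.
      At mint: go left to cedar.
        At cedar: no left child.
        At cedar: go right to ash.
          ash is a leaf — visit ash.
        Visit cedar.
      At mint: go right to fig.
        fig is a leaf — visit fig.
      Visit mint.
    At elm: no right child.
    Visit elm.
  Visit lime.
At aster: go right to hop.
  At hop: go left to iris.
    At iris: no left child.
    At iris: go right to reed.
      reed is a leaf — visit reed.
    Visit iris.
  At hop: go right to poppy.
    At poppy: go left to rye.
      rye is a leaf — visit rye.
    At poppy: go right to lily.
      lily is a leaf — visit lily.
    Visit poppy.
  Visit hop.
Visit aster.
Full post-order sequence: plum, pear, ash, cedar, fig, mint, elm, lime, reed, iris, rye, lily, poppy, hop, aster.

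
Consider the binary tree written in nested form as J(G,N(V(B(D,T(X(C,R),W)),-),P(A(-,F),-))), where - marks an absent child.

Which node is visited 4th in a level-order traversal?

V

Level-order visits nodes level by level from the root, left to right within each level.
Level 0: J
Level 1: G, N
Level 2: V, P
Level 3: B, A
Level 4: D, T, F
Level 5: X, W
Level 6: C, R
Full level-order sequence: J, G, N, V, P, B, A, D, T, F, X, W, C, R.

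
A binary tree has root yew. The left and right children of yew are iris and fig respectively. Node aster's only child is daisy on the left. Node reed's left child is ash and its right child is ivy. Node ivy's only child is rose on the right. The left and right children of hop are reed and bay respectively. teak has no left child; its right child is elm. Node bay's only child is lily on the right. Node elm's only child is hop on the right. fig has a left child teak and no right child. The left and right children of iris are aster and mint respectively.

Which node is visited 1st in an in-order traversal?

daisy

In-order visits the left subtree, then the node, then the right subtree.
At yew: go left to iris.
  At iris: go left to aster.
    At aster: go left to daisy.
      daisy is a leaf — visit daisy.
    Visit aster.
    At aster: no right child.
  Visit iris.
  At iris: go right to mint.
    mint is a leaf — visit mint.
Visit yew.
At yew: go right to fig.
  At fig: go left to teak.
    At teak: no left child.
    Visit teak.
    At teak: go right to elm.
      At elm: no left child.
      Visit elm.
      At elm: go right to hop.
        At hop: go left to reed.
          At reed: go left to ash.
            ash is a leaf — visit ash.
          Visit reed.
          At reed: go right to ivy.
            At ivy: no left child.
            Visit ivy.
            At ivy: go right to rose.
              rose is a leaf — visit rose.
        Visit hop.
        At hop: go right to bay.
          At bay: no left child.
          Visit bay.
          At bay: go right to lily.
            lily is a leaf — visit lily.
  Visit fig.
  At fig: no right child.
Full in-order sequence: daisy, aster, iris, mint, yew, teak, elm, ash, reed, ivy, rose, hop, bay, lily, fig.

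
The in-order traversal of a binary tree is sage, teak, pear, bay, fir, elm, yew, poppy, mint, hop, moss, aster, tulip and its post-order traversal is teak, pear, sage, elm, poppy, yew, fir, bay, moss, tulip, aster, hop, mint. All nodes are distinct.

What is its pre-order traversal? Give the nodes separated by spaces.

mint bay sage pear teak fir yew elm poppy hop aster moss tulip

The last element of post-order is the root; it splits in-order into left and right subtrees.
Root mint: left subtree has 8 nodes {sage, teak, pear, bay, fir, elm, yew, poppy}, right has 4 {hop, moss, aster, tulip}.
  Root bay: left subtree has 3 nodes {sage, teak, pear}, right has 4 {fir, elm, yew, poppy}.
    Root sage: left subtree has 0 nodes { }, right has 2 {teak, pear}.
      Root pear: left subtree has 1 node {teak}, right has 0 { }.
    Root fir: left subtree has 0 nodes { }, right has 3 {elm, yew, poppy}.
      Root yew: left subtree has 1 node {elm}, right has 1 {poppy}.
  Root hop: left subtree has 0 nodes { }, right has 3 {moss, aster, tulip}.
    Root aster: left subtree has 1 node {moss}, right has 1 {tulip}.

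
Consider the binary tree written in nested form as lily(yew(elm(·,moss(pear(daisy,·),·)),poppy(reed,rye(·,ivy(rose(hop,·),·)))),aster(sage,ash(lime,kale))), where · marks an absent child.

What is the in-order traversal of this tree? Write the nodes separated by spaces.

elm daisy pear moss yew reed poppy rye hop rose ivy lily sage aster lime ash kale

In-order visits the left subtree, then the node, then the right subtree.
At lily: go left to yew.
  At yew: go left to elm.
    At elm: no left child.
    Visit elm.
    At elm: go right to moss.
      At moss: go left to pear.
        At pear: go left to daisy.
          daisy is a leaf — visit daisy.
        Visit pear.
        At pear: no right child.
      Visit moss.
      At moss: no right child.
  Visit yew.
  At yew: go right to poppy.
    At poppy: go left to reed.
      reed is a leaf — visit reed.
    Visit poppy.
    At poppy: go right to rye.
      At rye: no left child.
      Visit rye.
      At rye: go right to ivy.
        At ivy: go left to rose.
          At rose: go left to hop.
            hop is a leaf — visit hop.
          Visit rose.
          At rose: no right child.
        Visit ivy.
        At ivy: no right child.
Visit lily.
At lily: go right to aster.
  At aster: go left to sage.
    sage is a leaf — visit sage.
  Visit aster.
  At aster: go right to ash.
    At ash: go left to lime.
      lime is a leaf — visit lime.
    Visit ash.
    At ash: go right to kale.
      kale is a leaf — visit kale.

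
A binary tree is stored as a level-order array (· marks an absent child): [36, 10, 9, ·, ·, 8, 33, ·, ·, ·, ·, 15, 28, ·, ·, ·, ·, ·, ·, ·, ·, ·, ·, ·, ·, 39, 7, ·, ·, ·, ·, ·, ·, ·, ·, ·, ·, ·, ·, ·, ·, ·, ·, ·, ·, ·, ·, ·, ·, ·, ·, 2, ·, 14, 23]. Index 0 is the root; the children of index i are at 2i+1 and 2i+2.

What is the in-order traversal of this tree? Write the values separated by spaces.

10 36 15 8 2 39 28 14 7 23 9 33

In-order visits the left subtree, then the node, then the right subtree.
At 36: go left to 10.
  10 is a leaf — visit 10.
Visit 36.
At 36: go right to 9.
  At 9: go left to 8.
    At 8: go left to 15.
      15 is a leaf — visit 15.
    Visit 8.
    At 8: go right to 28.
      At 28: go left to 39.
        At 39: go left to 2.
          2 is a leaf — visit 2.
        Visit 39.
        At 39: no right child.
      Visit 28.
      At 28: go right to 7.
        At 7: go left to 14.
          14 is a leaf — visit 14.
        Visit 7.
        At 7: go right to 23.
          23 is a leaf — visit 23.
  Visit 9.
  At 9: go right to 33.
    33 is a leaf — visit 33.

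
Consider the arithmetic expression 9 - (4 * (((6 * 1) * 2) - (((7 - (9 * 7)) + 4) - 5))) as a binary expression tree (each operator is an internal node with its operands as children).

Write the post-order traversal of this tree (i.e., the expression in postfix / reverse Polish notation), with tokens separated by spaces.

Post-order on an expression tree gives postfix notation: for each operator, emit left operand, right operand, then the operator.

9 4 6 1 * 2 * 7 9 7 * - 4 + 5 - - * -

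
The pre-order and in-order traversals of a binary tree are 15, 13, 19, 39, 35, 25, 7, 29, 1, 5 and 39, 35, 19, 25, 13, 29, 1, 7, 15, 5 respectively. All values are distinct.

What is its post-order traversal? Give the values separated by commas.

The first element of pre-order is the root; it splits in-order into left and right subtrees.
Root 15: left subtree has 8 nodes {39, 35, 19, 25, 13, 29, 1, 7}, right has 1 {5}.
  Root 13: left subtree has 4 nodes {39, 35, 19, 25}, right has 3 {29, 1, 7}.
    Root 19: left subtree has 2 nodes {39, 35}, right has 1 {25}.
      Root 39: left subtree has 0 nodes { }, right has 1 {35}.
    Root 7: left subtree has 2 nodes {29, 1}, right has 0 { }.
      Root 29: left subtree has 0 nodes { }, right has 1 {1}.

35, 39, 25, 19, 1, 29, 7, 13, 5, 15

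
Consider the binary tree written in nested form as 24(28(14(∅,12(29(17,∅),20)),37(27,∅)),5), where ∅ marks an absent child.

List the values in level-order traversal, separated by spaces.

Level-order visits nodes level by level from the root, left to right within each level.
Level 0: 24
Level 1: 28, 5
Level 2: 14, 37
Level 3: 12, 27
Level 4: 29, 20
Level 5: 17

24 28 5 14 37 12 27 29 20 17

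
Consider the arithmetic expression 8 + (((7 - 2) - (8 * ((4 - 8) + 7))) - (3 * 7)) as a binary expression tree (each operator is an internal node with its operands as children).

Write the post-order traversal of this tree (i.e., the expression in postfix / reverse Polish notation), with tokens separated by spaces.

8 7 2 - 8 4 8 - 7 + * - 3 7 * - +

Post-order on an expression tree gives postfix notation: for each operator, emit left operand, right operand, then the operator.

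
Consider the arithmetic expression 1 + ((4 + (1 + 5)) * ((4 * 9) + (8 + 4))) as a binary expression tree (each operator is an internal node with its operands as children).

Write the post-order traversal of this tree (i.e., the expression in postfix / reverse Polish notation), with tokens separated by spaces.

1 4 1 5 + + 4 9 * 8 4 + + * +

Post-order on an expression tree gives postfix notation: for each operator, emit left operand, right operand, then the operator.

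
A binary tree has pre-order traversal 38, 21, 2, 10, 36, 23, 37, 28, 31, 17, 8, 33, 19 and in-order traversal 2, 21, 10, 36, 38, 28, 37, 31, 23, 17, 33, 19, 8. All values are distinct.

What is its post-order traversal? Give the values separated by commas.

The first element of pre-order is the root; it splits in-order into left and right subtrees.
Root 38: left subtree has 4 nodes {2, 21, 10, 36}, right has 8 {28, 37, 31, 23, 17, 33, 19, 8}.
  Root 21: left subtree has 1 node {2}, right has 2 {10, 36}.
    Root 10: left subtree has 0 nodes { }, right has 1 {36}.
  Root 23: left subtree has 3 nodes {28, 37, 31}, right has 4 {17, 33, 19, 8}.
    Root 37: left subtree has 1 node {28}, right has 1 {31}.
    Root 17: left subtree has 0 nodes { }, right has 3 {33, 19, 8}.
      Root 8: left subtree has 2 nodes {33, 19}, right has 0 { }.
        Root 33: left subtree has 0 nodes { }, right has 1 {19}.

2, 36, 10, 21, 28, 31, 37, 19, 33, 8, 17, 23, 38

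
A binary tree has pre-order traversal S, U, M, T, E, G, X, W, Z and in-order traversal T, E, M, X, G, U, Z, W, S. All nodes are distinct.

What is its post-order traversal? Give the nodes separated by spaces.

The first element of pre-order is the root; it splits in-order into left and right subtrees.
Root S: left subtree has 8 nodes {T, E, M, X, G, U, Z, W}, right has 0 { }.
  Root U: left subtree has 5 nodes {T, E, M, X, G}, right has 2 {Z, W}.
    Root M: left subtree has 2 nodes {T, E}, right has 2 {X, G}.
      Root T: left subtree has 0 nodes { }, right has 1 {E}.
      Root G: left subtree has 1 node {X}, right has 0 { }.
    Root W: left subtree has 1 node {Z}, right has 0 { }.

E T X G M Z W U S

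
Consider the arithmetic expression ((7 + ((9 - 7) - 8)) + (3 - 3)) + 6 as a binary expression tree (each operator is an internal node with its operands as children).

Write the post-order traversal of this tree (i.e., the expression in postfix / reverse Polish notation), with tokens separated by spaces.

7 9 7 - 8 - + 3 3 - + 6 +

Post-order on an expression tree gives postfix notation: for each operator, emit left operand, right operand, then the operator.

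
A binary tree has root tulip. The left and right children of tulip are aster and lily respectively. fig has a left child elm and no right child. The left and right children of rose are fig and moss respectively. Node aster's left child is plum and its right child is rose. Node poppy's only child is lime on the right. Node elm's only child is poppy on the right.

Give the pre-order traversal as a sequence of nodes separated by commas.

tulip, aster, plum, rose, fig, elm, poppy, lime, moss, lily

Pre-order visits the node, then its left subtree, then its right subtree.
Visit tulip.
At tulip: go left to aster.
  Visit aster.
  At aster: go left to plum.
    plum is a leaf — visit plum.
  At aster: go right to rose.
    Visit rose.
    At rose: go left to fig.
      Visit fig.
      At fig: go left to elm.
        Visit elm.
        At elm: no left child.
        At elm: go right to poppy.
          Visit poppy.
          At poppy: no left child.
          At poppy: go right to lime.
            lime is a leaf — visit lime.
      At fig: no right child.
    At rose: go right to moss.
      moss is a leaf — visit moss.
At tulip: go right to lily.
  lily is a leaf — visit lily.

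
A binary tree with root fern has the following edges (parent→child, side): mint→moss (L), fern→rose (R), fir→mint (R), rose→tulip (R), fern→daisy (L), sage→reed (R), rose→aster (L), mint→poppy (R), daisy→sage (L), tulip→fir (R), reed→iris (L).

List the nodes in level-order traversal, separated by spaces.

fern daisy rose sage aster tulip reed fir iris mint moss poppy

Level-order visits nodes level by level from the root, left to right within each level.
Level 0: fern
Level 1: daisy, rose
Level 2: sage, aster, tulip
Level 3: reed, fir
Level 4: iris, mint
Level 5: moss, poppy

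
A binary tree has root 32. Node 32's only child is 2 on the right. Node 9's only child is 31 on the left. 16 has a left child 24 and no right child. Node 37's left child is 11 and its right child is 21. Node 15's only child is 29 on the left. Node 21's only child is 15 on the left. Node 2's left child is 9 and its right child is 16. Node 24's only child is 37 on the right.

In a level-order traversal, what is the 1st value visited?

32

Level-order visits nodes level by level from the root, left to right within each level.
Level 0: 32
Level 1: 2
Level 2: 9, 16
Level 3: 31, 24
Level 4: 37
Level 5: 11, 21
Level 6: 15
Level 7: 29
Full level-order sequence: 32, 2, 9, 16, 31, 24, 37, 11, 21, 15, 29.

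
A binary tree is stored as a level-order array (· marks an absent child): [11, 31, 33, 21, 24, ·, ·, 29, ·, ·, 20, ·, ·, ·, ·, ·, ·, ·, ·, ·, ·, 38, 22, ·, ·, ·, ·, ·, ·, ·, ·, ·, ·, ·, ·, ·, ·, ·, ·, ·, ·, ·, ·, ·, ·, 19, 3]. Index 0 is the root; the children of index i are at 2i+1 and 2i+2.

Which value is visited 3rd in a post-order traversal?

38

Post-order visits the left subtree, then the right subtree, then the node.
At 11: go left to 31.
  At 31: go left to 21.
    At 21: go left to 29.
      29 is a leaf — visit 29.
    At 21: no right child.
    Visit 21.
  At 31: go right to 24.
    At 24: no left child.
    At 24: go right to 20.
      At 20: go left to 38.
        38 is a leaf — visit 38.
      At 20: go right to 22.
        At 22: go left to 19.
          19 is a leaf — visit 19.
        At 22: go right to 3.
          3 is a leaf — visit 3.
        Visit 22.
      Visit 20.
    Visit 24.
  Visit 31.
At 11: go right to 33.
  33 is a leaf — visit 33.
Visit 11.
Full post-order sequence: 29, 21, 38, 19, 3, 22, 20, 24, 31, 33, 11.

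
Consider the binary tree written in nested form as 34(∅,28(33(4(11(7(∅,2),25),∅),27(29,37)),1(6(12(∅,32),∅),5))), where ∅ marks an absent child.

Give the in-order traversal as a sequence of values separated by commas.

In-order visits the left subtree, then the node, then the right subtree.
At 34: no left child.
Visit 34.
At 34: go right to 28.
  At 28: go left to 33.
    At 33: go left to 4.
      At 4: go left to 11.
        At 11: go left to 7.
          At 7: no left child.
          Visit 7.
          At 7: go right to 2.
            2 is a leaf — visit 2.
        Visit 11.
        At 11: go right to 25.
          25 is a leaf — visit 25.
      Visit 4.
      At 4: no right child.
    Visit 33.
    At 33: go right to 27.
      At 27: go left to 29.
        29 is a leaf — visit 29.
      Visit 27.
      At 27: go right to 37.
        37 is a leaf — visit 37.
  Visit 28.
  At 28: go right to 1.
    At 1: go left to 6.
      At 6: go left to 12.
        At 12: no left child.
        Visit 12.
        At 12: go right to 32.
          32 is a leaf — visit 32.
      Visit 6.
      At 6: no right child.
    Visit 1.
    At 1: go right to 5.
      5 is a leaf — visit 5.

34, 7, 2, 11, 25, 4, 33, 29, 27, 37, 28, 12, 32, 6, 1, 5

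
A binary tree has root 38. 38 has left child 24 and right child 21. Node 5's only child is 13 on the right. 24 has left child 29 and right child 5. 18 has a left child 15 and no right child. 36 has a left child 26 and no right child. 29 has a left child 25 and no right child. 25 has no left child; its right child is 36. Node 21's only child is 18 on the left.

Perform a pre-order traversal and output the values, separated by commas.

38, 24, 29, 25, 36, 26, 5, 13, 21, 18, 15

Pre-order visits the node, then its left subtree, then its right subtree.
Visit 38.
At 38: go left to 24.
  Visit 24.
  At 24: go left to 29.
    Visit 29.
    At 29: go left to 25.
      Visit 25.
      At 25: no left child.
      At 25: go right to 36.
        Visit 36.
        At 36: go left to 26.
          26 is a leaf — visit 26.
        At 36: no right child.
    At 29: no right child.
  At 24: go right to 5.
    Visit 5.
    At 5: no left child.
    At 5: go right to 13.
      13 is a leaf — visit 13.
At 38: go right to 21.
  Visit 21.
  At 21: go left to 18.
    Visit 18.
    At 18: go left to 15.
      15 is a leaf — visit 15.
    At 18: no right child.
  At 21: no right child.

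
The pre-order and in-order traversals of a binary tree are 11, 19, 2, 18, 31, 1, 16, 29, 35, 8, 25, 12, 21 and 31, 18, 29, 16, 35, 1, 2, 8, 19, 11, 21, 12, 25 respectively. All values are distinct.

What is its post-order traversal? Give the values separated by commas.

The first element of pre-order is the root; it splits in-order into left and right subtrees.
Root 11: left subtree has 9 nodes {31, 18, 29, 16, 35, 1, 2, 8, 19}, right has 3 {21, 12, 25}.
  Root 19: left subtree has 8 nodes {31, 18, 29, 16, 35, 1, 2, 8}, right has 0 { }.
    Root 2: left subtree has 6 nodes {31, 18, 29, 16, 35, 1}, right has 1 {8}.
      Root 18: left subtree has 1 node {31}, right has 4 {29, 16, 35, 1}.
        Root 1: left subtree has 3 nodes {29, 16, 35}, right has 0 { }.
          Root 16: left subtree has 1 node {29}, right has 1 {35}.
  Root 25: left subtree has 2 nodes {21, 12}, right has 0 { }.
    Root 12: left subtree has 1 node {21}, right has 0 { }.

31, 29, 35, 16, 1, 18, 8, 2, 19, 21, 12, 25, 11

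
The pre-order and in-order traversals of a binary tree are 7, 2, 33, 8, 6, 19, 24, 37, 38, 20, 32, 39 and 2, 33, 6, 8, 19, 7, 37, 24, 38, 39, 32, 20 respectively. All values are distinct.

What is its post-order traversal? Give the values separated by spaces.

The first element of pre-order is the root; it splits in-order into left and right subtrees.
Root 7: left subtree has 5 nodes {2, 33, 6, 8, 19}, right has 6 {37, 24, 38, 39, 32, 20}.
  Root 2: left subtree has 0 nodes { }, right has 4 {33, 6, 8, 19}.
    Root 33: left subtree has 0 nodes { }, right has 3 {6, 8, 19}.
      Root 8: left subtree has 1 node {6}, right has 1 {19}.
  Root 24: left subtree has 1 node {37}, right has 4 {38, 39, 32, 20}.
    Root 38: left subtree has 0 nodes { }, right has 3 {39, 32, 20}.
      Root 20: left subtree has 2 nodes {39, 32}, right has 0 { }.
        Root 32: left subtree has 1 node {39}, right has 0 { }.

6 19 8 33 2 37 39 32 20 38 24 7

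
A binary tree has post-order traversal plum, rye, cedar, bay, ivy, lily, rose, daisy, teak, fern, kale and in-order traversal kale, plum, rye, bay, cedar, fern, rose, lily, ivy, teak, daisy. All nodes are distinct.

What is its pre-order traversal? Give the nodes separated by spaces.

kale fern bay rye plum cedar teak rose lily ivy daisy

The last element of post-order is the root; it splits in-order into left and right subtrees.
Root kale: left subtree has 0 nodes { }, right has 10 {plum, rye, bay, cedar, fern, rose, lily, ivy, teak, daisy}.
  Root fern: left subtree has 4 nodes {plum, rye, bay, cedar}, right has 5 {rose, lily, ivy, teak, daisy}.
    Root bay: left subtree has 2 nodes {plum, rye}, right has 1 {cedar}.
      Root rye: left subtree has 1 node {plum}, right has 0 { }.
    Root teak: left subtree has 3 nodes {rose, lily, ivy}, right has 1 {daisy}.
      Root rose: left subtree has 0 nodes { }, right has 2 {lily, ivy}.
        Root lily: left subtree has 0 nodes { }, right has 1 {ivy}.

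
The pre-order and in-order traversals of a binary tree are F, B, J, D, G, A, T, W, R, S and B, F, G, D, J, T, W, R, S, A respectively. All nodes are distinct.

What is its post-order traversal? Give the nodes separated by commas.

B, G, D, S, R, W, T, A, J, F

The first element of pre-order is the root; it splits in-order into left and right subtrees.
Root F: left subtree has 1 node {B}, right has 8 {G, D, J, T, W, R, S, A}.
  Root J: left subtree has 2 nodes {G, D}, right has 5 {T, W, R, S, A}.
    Root D: left subtree has 1 node {G}, right has 0 { }.
    Root A: left subtree has 4 nodes {T, W, R, S}, right has 0 { }.
      Root T: left subtree has 0 nodes { }, right has 3 {W, R, S}.
        Root W: left subtree has 0 nodes { }, right has 2 {R, S}.
          Root R: left subtree has 0 nodes { }, right has 1 {S}.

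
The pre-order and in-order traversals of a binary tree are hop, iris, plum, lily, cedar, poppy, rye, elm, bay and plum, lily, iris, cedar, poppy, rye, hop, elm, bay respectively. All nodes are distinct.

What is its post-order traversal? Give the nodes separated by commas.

lily, plum, rye, poppy, cedar, iris, bay, elm, hop

The first element of pre-order is the root; it splits in-order into left and right subtrees.
Root hop: left subtree has 6 nodes {plum, lily, iris, cedar, poppy, rye}, right has 2 {elm, bay}.
  Root iris: left subtree has 2 nodes {plum, lily}, right has 3 {cedar, poppy, rye}.
    Root plum: left subtree has 0 nodes { }, right has 1 {lily}.
    Root cedar: left subtree has 0 nodes { }, right has 2 {poppy, rye}.
      Root poppy: left subtree has 0 nodes { }, right has 1 {rye}.
  Root elm: left subtree has 0 nodes { }, right has 1 {bay}.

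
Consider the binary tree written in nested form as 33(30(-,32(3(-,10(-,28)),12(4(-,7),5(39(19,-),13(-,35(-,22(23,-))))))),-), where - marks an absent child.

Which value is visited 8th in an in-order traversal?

In-order visits the left subtree, then the node, then the right subtree.
At 33: go left to 30.
  At 30: no left child.
  Visit 30.
  At 30: go right to 32.
    At 32: go left to 3.
      At 3: no left child.
      Visit 3.
      At 3: go right to 10.
        At 10: no left child.
        Visit 10.
        At 10: go right to 28.
          28 is a leaf — visit 28.
    Visit 32.
    At 32: go right to 12.
      At 12: go left to 4.
        At 4: no left child.
        Visit 4.
        At 4: go right to 7.
          7 is a leaf — visit 7.
      Visit 12.
      At 12: go right to 5.
        At 5: go left to 39.
          At 39: go left to 19.
            19 is a leaf — visit 19.
          Visit 39.
          At 39: no right child.
        Visit 5.
        At 5: go right to 13.
          At 13: no left child.
          Visit 13.
          At 13: go right to 35.
            At 35: no left child.
            Visit 35.
            At 35: go right to 22.
              At 22: go left to 23.
                23 is a leaf — visit 23.
              Visit 22.
              At 22: no right child.
Visit 33.
At 33: no right child.
Full in-order sequence: 30, 3, 10, 28, 32, 4, 7, 12, 19, 39, 5, 13, 35, 23, 22, 33.

12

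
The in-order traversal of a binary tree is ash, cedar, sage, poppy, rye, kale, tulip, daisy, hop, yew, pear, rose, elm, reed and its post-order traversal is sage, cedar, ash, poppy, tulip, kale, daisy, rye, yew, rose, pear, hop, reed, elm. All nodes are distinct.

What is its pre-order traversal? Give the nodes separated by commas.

elm, hop, rye, poppy, ash, cedar, sage, daisy, kale, tulip, pear, yew, rose, reed

The last element of post-order is the root; it splits in-order into left and right subtrees.
Root elm: left subtree has 12 nodes {ash, cedar, sage, poppy, rye, kale, tulip, daisy, hop, yew, pear, rose}, right has 1 {reed}.
  Root hop: left subtree has 8 nodes {ash, cedar, sage, poppy, rye, kale, tulip, daisy}, right has 3 {yew, pear, rose}.
    Root rye: left subtree has 4 nodes {ash, cedar, sage, poppy}, right has 3 {kale, tulip, daisy}.
      Root poppy: left subtree has 3 nodes {ash, cedar, sage}, right has 0 { }.
        Root ash: left subtree has 0 nodes { }, right has 2 {cedar, sage}.
          Root cedar: left subtree has 0 nodes { }, right has 1 {sage}.
      Root daisy: left subtree has 2 nodes {kale, tulip}, right has 0 { }.
        Root kale: left subtree has 0 nodes { }, right has 1 {tulip}.
    Root pear: left subtree has 1 node {yew}, right has 1 {rose}.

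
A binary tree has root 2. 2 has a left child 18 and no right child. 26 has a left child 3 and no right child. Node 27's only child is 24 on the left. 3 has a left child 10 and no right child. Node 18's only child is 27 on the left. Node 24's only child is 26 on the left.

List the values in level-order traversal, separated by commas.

2, 18, 27, 24, 26, 3, 10

Level-order visits nodes level by level from the root, left to right within each level.
Level 0: 2
Level 1: 18
Level 2: 27
Level 3: 24
Level 4: 26
Level 5: 3
Level 6: 10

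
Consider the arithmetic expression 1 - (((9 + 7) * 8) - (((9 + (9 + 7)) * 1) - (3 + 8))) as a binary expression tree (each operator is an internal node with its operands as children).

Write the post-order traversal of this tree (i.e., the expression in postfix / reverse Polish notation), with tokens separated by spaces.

Post-order on an expression tree gives postfix notation: for each operator, emit left operand, right operand, then the operator.

1 9 7 + 8 * 9 9 7 + + 1 * 3 8 + - - -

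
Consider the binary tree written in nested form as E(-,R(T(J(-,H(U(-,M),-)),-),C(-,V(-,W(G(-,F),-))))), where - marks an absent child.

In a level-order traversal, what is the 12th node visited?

Level-order visits nodes level by level from the root, left to right within each level.
Level 0: E
Level 1: R
Level 2: T, C
Level 3: J, V
Level 4: H, W
Level 5: U, G
Level 6: M, F
Full level-order sequence: E, R, T, C, J, V, H, W, U, G, M, F.

F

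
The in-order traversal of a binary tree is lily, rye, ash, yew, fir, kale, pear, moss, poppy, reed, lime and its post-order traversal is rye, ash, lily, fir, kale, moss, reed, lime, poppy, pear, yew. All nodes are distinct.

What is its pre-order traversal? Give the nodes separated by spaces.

The last element of post-order is the root; it splits in-order into left and right subtrees.
Root yew: left subtree has 3 nodes {lily, rye, ash}, right has 7 {fir, kale, pear, moss, poppy, reed, lime}.
  Root lily: left subtree has 0 nodes { }, right has 2 {rye, ash}.
    Root ash: left subtree has 1 node {rye}, right has 0 { }.
  Root pear: left subtree has 2 nodes {fir, kale}, right has 4 {moss, poppy, reed, lime}.
    Root kale: left subtree has 1 node {fir}, right has 0 { }.
    Root poppy: left subtree has 1 node {moss}, right has 2 {reed, lime}.
      Root lime: left subtree has 1 node {reed}, right has 0 { }.

yew lily ash rye pear kale fir poppy moss lime reed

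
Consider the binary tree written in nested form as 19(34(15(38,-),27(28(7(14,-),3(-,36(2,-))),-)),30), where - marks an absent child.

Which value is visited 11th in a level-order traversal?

Level-order visits nodes level by level from the root, left to right within each level.
Level 0: 19
Level 1: 34, 30
Level 2: 15, 27
Level 3: 38, 28
Level 4: 7, 3
Level 5: 14, 36
Level 6: 2
Full level-order sequence: 19, 34, 30, 15, 27, 38, 28, 7, 3, 14, 36, 2.

36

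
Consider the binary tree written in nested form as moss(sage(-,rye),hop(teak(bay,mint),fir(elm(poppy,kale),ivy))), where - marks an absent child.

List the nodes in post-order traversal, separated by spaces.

rye sage bay mint teak poppy kale elm ivy fir hop moss

Post-order visits the left subtree, then the right subtree, then the node.
At moss: go left to sage.
  At sage: no left child.
  At sage: go right to rye.
    rye is a leaf — visit rye.
  Visit sage.
At moss: go right to hop.
  At hop: go left to teak.
    At teak: go left to bay.
      bay is a leaf — visit bay.
    At teak: go right to mint.
      mint is a leaf — visit mint.
    Visit teak.
  At hop: go right to fir.
    At fir: go left to elm.
      At elm: go left to poppy.
        poppy is a leaf — visit poppy.
      At elm: go right to kale.
        kale is a leaf — visit kale.
      Visit elm.
    At fir: go right to ivy.
      ivy is a leaf — visit ivy.
    Visit fir.
  Visit hop.
Visit moss.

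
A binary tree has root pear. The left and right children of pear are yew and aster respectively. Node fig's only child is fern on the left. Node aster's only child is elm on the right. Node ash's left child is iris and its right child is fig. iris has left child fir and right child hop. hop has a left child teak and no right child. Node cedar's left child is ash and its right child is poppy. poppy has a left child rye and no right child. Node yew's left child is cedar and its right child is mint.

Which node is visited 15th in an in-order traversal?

In-order visits the left subtree, then the node, then the right subtree.
At pear: go left to yew.
  At yew: go left to cedar.
    At cedar: go left to ash.
      At ash: go left to iris.
        At iris: go left to fir.
          fir is a leaf — visit fir.
        Visit iris.
        At iris: go right to hop.
          At hop: go left to teak.
            teak is a leaf — visit teak.
          Visit hop.
          At hop: no right child.
      Visit ash.
      At ash: go right to fig.
        At fig: go left to fern.
          fern is a leaf — visit fern.
        Visit fig.
        At fig: no right child.
    Visit cedar.
    At cedar: go right to poppy.
      At poppy: go left to rye.
        rye is a leaf — visit rye.
      Visit poppy.
      At poppy: no right child.
  Visit yew.
  At yew: go right to mint.
    mint is a leaf — visit mint.
Visit pear.
At pear: go right to aster.
  At aster: no left child.
  Visit aster.
  At aster: go right to elm.
    elm is a leaf — visit elm.
Full in-order sequence: fir, iris, teak, hop, ash, fern, fig, cedar, rye, poppy, yew, mint, pear, aster, elm.

elm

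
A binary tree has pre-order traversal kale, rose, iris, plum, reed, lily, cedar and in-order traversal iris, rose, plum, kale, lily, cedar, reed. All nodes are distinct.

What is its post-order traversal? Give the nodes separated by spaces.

The first element of pre-order is the root; it splits in-order into left and right subtrees.
Root kale: left subtree has 3 nodes {iris, rose, plum}, right has 3 {lily, cedar, reed}.
  Root rose: left subtree has 1 node {iris}, right has 1 {plum}.
  Root reed: left subtree has 2 nodes {lily, cedar}, right has 0 { }.
    Root lily: left subtree has 0 nodes { }, right has 1 {cedar}.

iris plum rose cedar lily reed kale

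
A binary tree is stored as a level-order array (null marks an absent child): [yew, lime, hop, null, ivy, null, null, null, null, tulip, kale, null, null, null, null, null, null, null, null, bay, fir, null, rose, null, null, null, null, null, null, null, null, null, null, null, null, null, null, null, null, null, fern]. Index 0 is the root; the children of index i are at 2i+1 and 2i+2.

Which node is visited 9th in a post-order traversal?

Post-order visits the left subtree, then the right subtree, then the node.
At yew: go left to lime.
  At lime: no left child.
  At lime: go right to ivy.
    At ivy: go left to tulip.
      At tulip: go left to bay.
        At bay: no left child.
        At bay: go right to fern.
          fern is a leaf — visit fern.
        Visit bay.
      At tulip: go right to fir.
        fir is a leaf — visit fir.
      Visit tulip.
    At ivy: go right to kale.
      At kale: no left child.
      At kale: go right to rose.
        rose is a leaf — visit rose.
      Visit kale.
    Visit ivy.
  Visit lime.
At yew: go right to hop.
  hop is a leaf — visit hop.
Visit yew.
Full post-order sequence: fern, bay, fir, tulip, rose, kale, ivy, lime, hop, yew.

hop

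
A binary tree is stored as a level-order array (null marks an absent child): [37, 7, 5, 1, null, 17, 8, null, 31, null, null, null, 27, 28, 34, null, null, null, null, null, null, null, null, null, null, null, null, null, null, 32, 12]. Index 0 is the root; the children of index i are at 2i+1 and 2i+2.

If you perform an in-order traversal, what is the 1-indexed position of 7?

3

In-order visits the left subtree, then the node, then the right subtree.
At 37: go left to 7.
  At 7: go left to 1.
    At 1: no left child.
    Visit 1.
    At 1: go right to 31.
      31 is a leaf — visit 31.
  Visit 7.
  At 7: no right child.
Visit 37.
At 37: go right to 5.
  At 5: go left to 17.
    At 17: no left child.
    Visit 17.
    At 17: go right to 27.
      27 is a leaf — visit 27.
  Visit 5.
  At 5: go right to 8.
    At 8: go left to 28.
      28 is a leaf — visit 28.
    Visit 8.
    At 8: go right to 34.
      At 34: go left to 32.
        32 is a leaf — visit 32.
      Visit 34.
      At 34: go right to 12.
        12 is a leaf — visit 12.
Full in-order sequence: 1, 31, 7, 37, 17, 27, 5, 28, 8, 32, 34, 12.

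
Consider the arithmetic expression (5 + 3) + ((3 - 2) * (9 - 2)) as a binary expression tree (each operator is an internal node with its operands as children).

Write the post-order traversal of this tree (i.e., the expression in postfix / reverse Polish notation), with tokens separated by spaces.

5 3 + 3 2 - 9 2 - * +

Post-order on an expression tree gives postfix notation: for each operator, emit left operand, right operand, then the operator.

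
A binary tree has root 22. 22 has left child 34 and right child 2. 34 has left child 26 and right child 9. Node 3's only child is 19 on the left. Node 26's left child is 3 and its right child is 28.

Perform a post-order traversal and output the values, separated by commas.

19, 3, 28, 26, 9, 34, 2, 22

Post-order visits the left subtree, then the right subtree, then the node.
At 22: go left to 34.
  At 34: go left to 26.
    At 26: go left to 3.
      At 3: go left to 19.
        19 is a leaf — visit 19.
      At 3: no right child.
      Visit 3.
    At 26: go right to 28.
      28 is a leaf — visit 28.
    Visit 26.
  At 34: go right to 9.
    9 is a leaf — visit 9.
  Visit 34.
At 22: go right to 2.
  2 is a leaf — visit 2.
Visit 22.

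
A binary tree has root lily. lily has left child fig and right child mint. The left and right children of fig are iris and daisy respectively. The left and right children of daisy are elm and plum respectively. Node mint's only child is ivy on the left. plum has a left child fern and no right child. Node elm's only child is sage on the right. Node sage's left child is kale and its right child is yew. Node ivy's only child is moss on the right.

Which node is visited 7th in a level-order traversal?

elm

Level-order visits nodes level by level from the root, left to right within each level.
Level 0: lily
Level 1: fig, mint
Level 2: iris, daisy, ivy
Level 3: elm, plum, moss
Level 4: sage, fern
Level 5: kale, yew
Full level-order sequence: lily, fig, mint, iris, daisy, ivy, elm, plum, moss, sage, fern, kale, yew.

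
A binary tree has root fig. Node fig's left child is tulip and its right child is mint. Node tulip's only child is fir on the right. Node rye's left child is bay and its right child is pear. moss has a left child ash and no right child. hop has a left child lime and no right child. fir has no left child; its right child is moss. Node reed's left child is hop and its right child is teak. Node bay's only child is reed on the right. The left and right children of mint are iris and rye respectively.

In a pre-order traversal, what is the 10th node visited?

reed

Pre-order visits the node, then its left subtree, then its right subtree.
Visit fig.
At fig: go left to tulip.
  Visit tulip.
  At tulip: no left child.
  At tulip: go right to fir.
    Visit fir.
    At fir: no left child.
    At fir: go right to moss.
      Visit moss.
      At moss: go left to ash.
        ash is a leaf — visit ash.
      At moss: no right child.
At fig: go right to mint.
  Visit mint.
  At mint: go left to iris.
    iris is a leaf — visit iris.
  At mint: go right to rye.
    Visit rye.
    At rye: go left to bay.
      Visit bay.
      At bay: no left child.
      At bay: go right to reed.
        Visit reed.
        At reed: go left to hop.
          Visit hop.
          At hop: go left to lime.
            lime is a leaf — visit lime.
          At hop: no right child.
        At reed: go right to teak.
          teak is a leaf — visit teak.
    At rye: go right to pear.
      pear is a leaf — visit pear.
Full pre-order sequence: fig, tulip, fir, moss, ash, mint, iris, rye, bay, reed, hop, lime, teak, pear.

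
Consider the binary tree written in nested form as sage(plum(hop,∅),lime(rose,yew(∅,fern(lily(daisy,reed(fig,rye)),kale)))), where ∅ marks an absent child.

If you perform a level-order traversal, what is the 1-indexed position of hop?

Level-order visits nodes level by level from the root, left to right within each level.
Level 0: sage
Level 1: plum, lime
Level 2: hop, rose, yew
Level 3: fern
Level 4: lily, kale
Level 5: daisy, reed
Level 6: fig, rye
Full level-order sequence: sage, plum, lime, hop, rose, yew, fern, lily, kale, daisy, reed, fig, rye.

4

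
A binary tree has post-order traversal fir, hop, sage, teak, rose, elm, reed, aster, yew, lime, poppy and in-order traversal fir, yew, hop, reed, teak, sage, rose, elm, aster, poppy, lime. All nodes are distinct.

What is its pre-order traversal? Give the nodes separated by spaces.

The last element of post-order is the root; it splits in-order into left and right subtrees.
Root poppy: left subtree has 9 nodes {fir, yew, hop, reed, teak, sage, rose, elm, aster}, right has 1 {lime}.
  Root yew: left subtree has 1 node {fir}, right has 7 {hop, reed, teak, sage, rose, elm, aster}.
    Root aster: left subtree has 6 nodes {hop, reed, teak, sage, rose, elm}, right has 0 { }.
      Root reed: left subtree has 1 node {hop}, right has 4 {teak, sage, rose, elm}.
        Root elm: left subtree has 3 nodes {teak, sage, rose}, right has 0 { }.
          Root rose: left subtree has 2 nodes {teak, sage}, right has 0 { }.
            Root teak: left subtree has 0 nodes { }, right has 1 {sage}.

poppy yew fir aster reed hop elm rose teak sage lime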